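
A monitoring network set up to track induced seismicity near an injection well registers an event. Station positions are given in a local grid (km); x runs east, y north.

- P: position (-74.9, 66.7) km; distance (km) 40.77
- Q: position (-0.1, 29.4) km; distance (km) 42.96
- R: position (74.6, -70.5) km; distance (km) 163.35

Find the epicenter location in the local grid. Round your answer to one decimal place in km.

x ≈ -39.6 km, y ≈ 46.3 km

Circle about each station: (x + 74.9)² + (y − 66.7)² = 40.77²; (x + 0.1)² + (y − 29.4)² = 42.96²; (x − 74.6)² + (y + 70.5)² = 163.35².
Subtracting the P equation from the Q and R equations removes the quadratic terms:
149.6 x − 74.6 y = -9377.90
299.0 x − 274.4 y = -24544.52
Solving the 2×2 system: x ≈ -39.6, y ≈ 46.3 km.
Check against P (with the unrounded x, y): √((x + 74.9)²+(y − 66.7)²) = 40.77 ≈ 40.77 km. ✓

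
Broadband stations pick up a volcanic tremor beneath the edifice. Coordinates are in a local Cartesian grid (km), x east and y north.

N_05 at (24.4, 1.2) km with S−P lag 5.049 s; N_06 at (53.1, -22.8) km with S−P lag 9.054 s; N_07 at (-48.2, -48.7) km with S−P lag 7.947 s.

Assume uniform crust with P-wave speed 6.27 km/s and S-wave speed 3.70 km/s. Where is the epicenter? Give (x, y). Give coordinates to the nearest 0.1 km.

x ≈ -18.5 km, y ≈ 16.6 km

Distance from S−P lag: d = Δt · v_P v_S / (v_P − v_S) = Δt · (6.27·3.70)/(6.27−3.70) ≈ 9.0268·Δt.
So d_N_05 = 45.58, d_N_06 = 81.73, d_N_07 = 71.74 km.
Circle about each station: (x − 24.4)² + (y − 1.2)² = 45.58²; (x − 53.1)² + (y + 22.8)² = 81.73²; (x + 48.2)² + (y + 48.7)² = 71.74².
Subtracting pairs of circle equations eliminates x²+y² and gives linear equations (the radical axes):
57.4 x − 48.0 y = -1859.61
-145.2 x − 99.8 y = 1029.04
Solving the 2×2 system: x ≈ -18.5, y ≈ 16.6 km.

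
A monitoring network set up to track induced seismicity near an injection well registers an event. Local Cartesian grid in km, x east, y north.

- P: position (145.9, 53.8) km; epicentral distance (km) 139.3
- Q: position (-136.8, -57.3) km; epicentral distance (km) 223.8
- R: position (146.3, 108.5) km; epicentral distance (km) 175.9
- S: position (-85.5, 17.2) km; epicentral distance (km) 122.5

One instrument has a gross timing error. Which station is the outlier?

Solve using three stations at a time. Using P, R, S (subtract circle equations pairwise → linear system) gives (x, y) ≈ (30.0, -23.5).
Distances from that point to each station vs reported:
  P: calculated 139.3 vs reported 139.3 → residual 0.0 km
  Q: calculated 170.2 vs reported 223.8 → residual 53.6 km
  R: calculated 175.9 vs reported 175.9 → residual 0.0 km
  S: calculated 122.5 vs reported 122.5 → residual 0.0 km
P, R, S are mutually consistent (residuals ≈ 0); Q is off by 53.6 km.

Q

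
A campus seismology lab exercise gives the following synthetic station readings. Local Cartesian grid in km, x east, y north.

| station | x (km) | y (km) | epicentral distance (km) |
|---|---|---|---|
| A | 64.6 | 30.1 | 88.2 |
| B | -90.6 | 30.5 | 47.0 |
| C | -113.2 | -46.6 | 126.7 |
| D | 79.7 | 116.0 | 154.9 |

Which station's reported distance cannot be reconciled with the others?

A

Solve using three stations at a time. Using B, C, D (subtract circle equations pairwise → linear system) gives (x, y) ≈ (-68.8, 72.0).
Distances from that point to each station vs reported:
  A: calculated 139.8 vs reported 88.2 → residual 51.6 km
  B: calculated 46.9 vs reported 47.0 → residual 0.1 km
  C: calculated 126.7 vs reported 126.7 → residual 0.0 km
  D: calculated 154.9 vs reported 154.9 → residual 0.0 km
B, C, D are mutually consistent (residuals ≈ 0); A is off by 51.6 km.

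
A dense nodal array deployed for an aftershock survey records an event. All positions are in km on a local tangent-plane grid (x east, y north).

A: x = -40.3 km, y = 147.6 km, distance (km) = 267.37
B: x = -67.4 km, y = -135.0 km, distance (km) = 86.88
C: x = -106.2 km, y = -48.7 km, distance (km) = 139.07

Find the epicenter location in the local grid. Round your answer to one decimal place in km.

Circle about each station: (x + 40.3)² + (y − 147.6)² = 267.37²; (x + 67.4)² + (y + 135.0)² = 86.88²; (x + 106.2)² + (y + 48.7)² = 139.07².
Subtracting the A equation from the B and C equations removes the quadratic terms:
-54.2 x − 565.2 y = 63296.49
-131.8 x − 392.6 y = 42386.53
Solving the 2×2 system: x ≈ 16.8, y ≈ -113.6 km.

16.8 km east, -113.6 km north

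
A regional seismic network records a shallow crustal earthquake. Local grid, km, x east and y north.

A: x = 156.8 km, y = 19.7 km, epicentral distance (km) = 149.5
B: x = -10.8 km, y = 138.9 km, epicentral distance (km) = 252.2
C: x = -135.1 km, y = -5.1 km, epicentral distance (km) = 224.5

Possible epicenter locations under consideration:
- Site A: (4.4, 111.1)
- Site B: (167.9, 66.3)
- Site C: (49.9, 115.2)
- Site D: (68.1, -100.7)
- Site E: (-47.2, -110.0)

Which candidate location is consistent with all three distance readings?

For each candidate, compare |candidate − station| to the reported distance:
Site A: residuals A 28.2, B 220.5, C 42.9 → max 220.5 km
Site B: residuals A 101.6, B 59.3, C 86.8 → max 101.6 km
Site C: residuals A 6.2, B 187.0, C 3.8 → max 187.0 km
Site D: residuals A 0.0, B 0.1, C 0.1 → max 0.1 km
Site E: residuals A 92.2, B 0.7, C 87.6 → max 92.2 km
Only Site D has all residuals ≈ 0.

Site D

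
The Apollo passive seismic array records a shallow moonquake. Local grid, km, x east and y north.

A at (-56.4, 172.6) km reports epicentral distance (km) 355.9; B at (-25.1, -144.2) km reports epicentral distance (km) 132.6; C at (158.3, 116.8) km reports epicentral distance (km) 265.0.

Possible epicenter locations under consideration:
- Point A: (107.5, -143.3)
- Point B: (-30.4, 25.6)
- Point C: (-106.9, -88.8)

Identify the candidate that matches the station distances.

Point A

For each candidate, compare |candidate − station| to the reported distance:
Point A: residuals A 0.0, B 0.0, C 0.0 → max 0.0 km
Point B: residuals A 206.6, B 37.3, C 55.4 → max 206.6 km
Point C: residuals A 89.7, B 33.8, C 70.6 → max 89.7 km
Only Point A has all residuals ≈ 0.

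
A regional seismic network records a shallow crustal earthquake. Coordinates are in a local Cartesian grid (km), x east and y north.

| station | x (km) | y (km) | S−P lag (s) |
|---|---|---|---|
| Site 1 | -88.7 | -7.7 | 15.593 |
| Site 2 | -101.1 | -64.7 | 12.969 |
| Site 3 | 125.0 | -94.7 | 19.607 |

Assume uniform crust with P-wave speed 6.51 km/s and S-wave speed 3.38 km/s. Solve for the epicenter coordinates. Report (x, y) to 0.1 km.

(-12.6, -86.6)

Distance from S−P lag: d = Δt · v_P v_S / (v_P − v_S) = Δt · (6.51·3.38)/(6.51−3.38) ≈ 7.0300·Δt.
So d_Site 1 = 109.62, d_Site 2 = 91.17, d_Site 3 = 137.84 km.
Circle about each station: (x + 88.7)² + (y + 7.7)² = 109.62²; (x + 101.1)² + (y + 64.7)² = 91.17²; (x − 125.0)² + (y + 94.7)² = 137.84².
Subtracting pairs of circle equations eliminates x²+y² and gives linear equations (the radical axes):
-24.8 x − 114.0 y = 10184.90
427.4 x − 174.0 y = 9682.79
Solving the 2×2 system: x ≈ -12.6, y ≈ -86.6 km.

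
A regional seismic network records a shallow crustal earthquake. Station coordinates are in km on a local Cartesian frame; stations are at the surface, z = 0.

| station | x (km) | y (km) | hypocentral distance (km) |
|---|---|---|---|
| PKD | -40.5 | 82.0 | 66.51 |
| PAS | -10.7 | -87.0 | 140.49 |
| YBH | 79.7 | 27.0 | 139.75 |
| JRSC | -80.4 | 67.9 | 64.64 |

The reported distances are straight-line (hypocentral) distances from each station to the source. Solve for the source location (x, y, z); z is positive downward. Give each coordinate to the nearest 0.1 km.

Each station gives a sphere (x−x_i)² + (y−y_i)² + z² = d_i² (stations at z=0).
Subtracting the PKD sphere from PAS and YBH: z² cancels, leaving linear equations in x and y:
59.6 x − 338.0 y = -15994.62
240.4 x − 110.0 y = -16389.64
Solving: x ≈ -50.607, y ≈ 38.398 km (keep extra digits for the depth step; rounded: -50.6, 38.4).
Then from the PKD sphere: z² = 66.51² − (x + 40.5)² − (y − 82.0)² with x = -50.607, y = 38.398, so z ≈ 49.196 ≈ 49.2 km.

x ≈ -50.6 km, y ≈ 38.4 km, depth ≈ 49.2 km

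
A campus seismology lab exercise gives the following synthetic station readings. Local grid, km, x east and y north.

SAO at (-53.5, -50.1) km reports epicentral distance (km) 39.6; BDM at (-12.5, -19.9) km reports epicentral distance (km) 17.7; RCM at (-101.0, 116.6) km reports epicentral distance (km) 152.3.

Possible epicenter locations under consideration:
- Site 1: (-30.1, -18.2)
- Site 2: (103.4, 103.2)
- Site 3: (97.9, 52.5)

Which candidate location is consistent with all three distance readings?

Site 1

For each candidate, compare |candidate − station| to the reported distance:
Site 1: residuals SAO 0.0, BDM 0.0, RCM 0.0 → max 0.0 km
Site 2: residuals SAO 179.8, BDM 151.4, RCM 52.5 → max 179.8 km
Site 3: residuals SAO 143.3, BDM 114.3, RCM 56.7 → max 143.3 km
Only Site 1 has all residuals ≈ 0.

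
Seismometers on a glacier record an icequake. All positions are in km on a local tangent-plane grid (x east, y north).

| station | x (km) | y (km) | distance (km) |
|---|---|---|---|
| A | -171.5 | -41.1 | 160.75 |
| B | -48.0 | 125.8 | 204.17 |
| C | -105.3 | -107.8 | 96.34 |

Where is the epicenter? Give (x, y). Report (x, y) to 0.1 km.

-14.5 km east, -75.6 km north

Circle about each station: (x + 171.5)² + (y + 41.1)² = 160.75²; (x + 48.0)² + (y − 125.8)² = 204.17²; (x + 105.3)² + (y + 107.8)² = 96.34².
Subtracting pairs of circle equations eliminates x²+y² and gives linear equations (the radical axes):
247.0 x + 333.8 y = -28816.65
132.4 x − 133.4 y = 8166.64
Solving the 2×2 system: x ≈ -14.5, y ≈ -75.6 km.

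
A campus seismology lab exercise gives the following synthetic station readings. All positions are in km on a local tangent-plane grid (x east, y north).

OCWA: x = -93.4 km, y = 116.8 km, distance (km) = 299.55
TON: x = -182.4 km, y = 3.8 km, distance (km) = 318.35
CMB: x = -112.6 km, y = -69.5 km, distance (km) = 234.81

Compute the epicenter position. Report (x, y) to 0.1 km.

(121.1, -92.3)

Circle about each station: (x + 93.4)² + (y − 116.8)² = 299.55²; (x + 182.4)² + (y − 3.8)² = 318.35²; (x + 112.6)² + (y + 69.5)² = 234.81².
Subtracting the OCWA equation from the TON and CMB equations removes the quadratic terms:
-178.0 x − 226.0 y = -698.12
-38.4 x − 372.6 y = 29737.68
Solving the 2×2 system: x ≈ 121.1, y ≈ -92.3 km.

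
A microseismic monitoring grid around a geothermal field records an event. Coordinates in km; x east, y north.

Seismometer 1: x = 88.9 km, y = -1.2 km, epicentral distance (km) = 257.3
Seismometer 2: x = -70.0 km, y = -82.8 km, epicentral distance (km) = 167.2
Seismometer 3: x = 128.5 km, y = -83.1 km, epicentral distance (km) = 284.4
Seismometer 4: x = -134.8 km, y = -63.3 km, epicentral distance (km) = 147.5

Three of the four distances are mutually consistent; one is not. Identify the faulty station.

Solve using three stations at a time. Using Seismometer 2, Seismometer 3, Seismometer 4 (subtract circle equations pairwise → linear system) gives (x, y) ≈ (-103.8, 81.2).
Distances from that point to each station vs reported:
  Seismometer 1: calculated 209.6 vs reported 257.3 → residual 47.7 km
  Seismometer 2: calculated 167.4 vs reported 167.2 → residual 0.2 km
  Seismometer 3: calculated 284.5 vs reported 284.4 → residual 0.1 km
  Seismometer 4: calculated 147.8 vs reported 147.5 → residual 0.3 km
Seismometer 2, Seismometer 3, Seismometer 4 are mutually consistent (residuals ≈ 0); Seismometer 1 is off by 47.7 km.

Seismometer 1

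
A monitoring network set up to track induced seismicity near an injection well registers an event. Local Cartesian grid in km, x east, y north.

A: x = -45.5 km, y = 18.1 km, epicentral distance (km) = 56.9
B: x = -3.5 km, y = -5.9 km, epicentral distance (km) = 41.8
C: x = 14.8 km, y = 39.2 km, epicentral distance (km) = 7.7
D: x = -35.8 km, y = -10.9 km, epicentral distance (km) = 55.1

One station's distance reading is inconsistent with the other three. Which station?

D

Solve using three stations at a time. Using A, B, C (subtract circle equations pairwise → linear system) gives (x, y) ≈ (9.2, 33.9).
Distances from that point to each station vs reported:
  A: calculated 56.9 vs reported 56.9 → residual 0.0 km
  B: calculated 41.8 vs reported 41.8 → residual 0.0 km
  C: calculated 7.7 vs reported 7.7 → residual 0.0 km
  D: calculated 63.5 vs reported 55.1 → residual 8.4 km
A, B, C are mutually consistent (residuals ≈ 0); D is off by 8.4 km.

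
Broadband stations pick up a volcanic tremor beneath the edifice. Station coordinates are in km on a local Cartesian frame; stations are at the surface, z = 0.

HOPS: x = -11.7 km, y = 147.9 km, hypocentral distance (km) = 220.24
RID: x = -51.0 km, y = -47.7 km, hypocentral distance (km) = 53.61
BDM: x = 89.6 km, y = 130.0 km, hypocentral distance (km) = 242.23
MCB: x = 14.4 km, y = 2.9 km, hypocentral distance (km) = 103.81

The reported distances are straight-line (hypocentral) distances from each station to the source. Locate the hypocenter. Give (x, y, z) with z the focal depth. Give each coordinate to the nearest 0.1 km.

Each station gives a sphere (x−x_i)² + (y−y_i)² + z² = d_i² (stations at z=0).
Subtracting the HOPS sphere from RID and BDM: z² cancels, leaving linear equations in x and y:
-78.6 x − 391.2 y = 28496.62
202.6 x − 35.8 y = -7252.86
Solving: x ≈ -47.002, y ≈ -63.400 km (keep extra digits for the depth step; rounded: -47.0, -63.4).
Then from the HOPS sphere: z² = 220.24² − (x + 11.7)² − (y − 147.9)² with x = -47.002, y = -63.400, so z ≈ 51.105 ≈ 51.1 km.

x ≈ -47.0 km, y ≈ -63.4 km, depth ≈ 51.1 km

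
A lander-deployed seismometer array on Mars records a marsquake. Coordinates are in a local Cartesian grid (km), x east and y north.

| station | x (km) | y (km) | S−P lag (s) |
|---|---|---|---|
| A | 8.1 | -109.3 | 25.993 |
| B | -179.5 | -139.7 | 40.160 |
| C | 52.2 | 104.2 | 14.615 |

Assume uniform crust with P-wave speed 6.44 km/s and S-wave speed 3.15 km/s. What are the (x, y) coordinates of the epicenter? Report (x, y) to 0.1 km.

x ≈ -18.8 km, y ≈ 48.7 km

Distance from S−P lag: d = Δt · v_P v_S / (v_P − v_S) = Δt · (6.44·3.15)/(6.44−3.15) ≈ 6.1660·Δt.
So d_A = 160.27, d_B = 247.62, d_C = 90.12 km.
Circle about each station: (x − 8.1)² + (y + 109.3)² = 160.27²; (x + 179.5)² + (y + 139.7)² = 247.62²; (x − 52.2)² + (y − 104.2)² = 90.12².
Subtracting the A equation from the B and C equations removes the quadratic terms:
-375.2 x − 60.8 y = 4095.05
88.2 x + 427.0 y = 19135.24
Solving the 2×2 system: x ≈ -18.8, y ≈ 48.7 km.
Check against A (with the unrounded x, y): √((x − 8.1)²+(y + 109.3)²) = 160.27 ≈ 160.27 km. ✓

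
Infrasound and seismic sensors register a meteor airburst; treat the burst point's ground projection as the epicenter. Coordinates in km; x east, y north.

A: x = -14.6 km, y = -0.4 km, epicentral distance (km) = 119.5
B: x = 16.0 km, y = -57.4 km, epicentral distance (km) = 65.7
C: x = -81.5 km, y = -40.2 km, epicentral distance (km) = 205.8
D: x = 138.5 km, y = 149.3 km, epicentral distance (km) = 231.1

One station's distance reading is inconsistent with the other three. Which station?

C

Solve using three stations at a time. Using A, B, D (subtract circle equations pairwise → linear system) gives (x, y) ≈ (79.4, -74.1).
Distances from that point to each station vs reported:
  A: calculated 119.4 vs reported 119.5 → residual 0.1 km
  B: calculated 65.5 vs reported 65.7 → residual 0.2 km
  C: calculated 164.4 vs reported 205.8 → residual 41.4 km
  D: calculated 231.1 vs reported 231.1 → residual 0.0 km
A, B, D are mutually consistent (residuals ≈ 0); C is off by 41.4 km.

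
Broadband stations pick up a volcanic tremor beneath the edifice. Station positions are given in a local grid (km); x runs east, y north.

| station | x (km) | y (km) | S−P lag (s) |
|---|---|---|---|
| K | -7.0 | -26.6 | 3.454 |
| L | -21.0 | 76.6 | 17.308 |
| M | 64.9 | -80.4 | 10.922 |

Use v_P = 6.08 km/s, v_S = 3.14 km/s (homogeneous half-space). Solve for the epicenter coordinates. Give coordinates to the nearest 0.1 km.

(15.2, -29.8)

Distance from S−P lag: d = Δt · v_P v_S / (v_P − v_S) = Δt · (6.08·3.14)/(6.08−3.14) ≈ 6.4936·Δt.
So d_K = 22.43, d_L = 112.39, d_M = 70.92 km.
Circle about each station: (x + 7.0)² + (y + 26.6)² = 22.43²; (x + 21.0)² + (y − 76.6)² = 112.39²; (x − 64.9)² + (y + 80.4)² = 70.92².
Subtracting the K equation from the L and M equations removes the quadratic terms:
-28.0 x + 206.4 y = -6576.41
143.8 x − 107.6 y = 5393.07
Solving the 2×2 system: x ≈ 15.2, y ≈ -29.8 km.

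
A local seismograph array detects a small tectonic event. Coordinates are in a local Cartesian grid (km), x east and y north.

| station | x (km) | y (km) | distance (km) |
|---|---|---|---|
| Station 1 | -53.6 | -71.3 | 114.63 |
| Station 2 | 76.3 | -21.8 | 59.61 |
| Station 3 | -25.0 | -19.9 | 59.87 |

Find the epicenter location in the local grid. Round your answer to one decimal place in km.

Circle about each station: (x + 53.6)² + (y + 71.3)² = 114.63²; (x − 76.3)² + (y + 21.8)² = 59.61²; (x + 25.0)² + (y + 19.9)² = 59.87².
Subtracting the Station 1 equation from the Station 2 and Station 3 equations removes the quadratic terms:
259.8 x + 99.0 y = 7926.96
57.2 x + 102.8 y = 2619.98
Solving the 2×2 system: x ≈ 26.4, y ≈ 10.8 km.

x ≈ 26.4 km, y ≈ 10.8 km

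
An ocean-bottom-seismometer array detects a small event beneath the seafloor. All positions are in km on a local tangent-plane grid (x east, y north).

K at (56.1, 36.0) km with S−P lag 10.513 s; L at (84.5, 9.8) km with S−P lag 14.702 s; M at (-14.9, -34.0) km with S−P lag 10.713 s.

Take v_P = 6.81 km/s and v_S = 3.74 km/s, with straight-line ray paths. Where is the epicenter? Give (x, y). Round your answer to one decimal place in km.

x ≈ -29.3 km, y ≈ 53.7 km

Distance from S−P lag: d = Δt · v_P v_S / (v_P − v_S) = Δt · (6.81·3.74)/(6.81−3.74) ≈ 8.2962·Δt.
So d_K = 87.22, d_L = 121.97, d_M = 88.88 km.
Circle about each station: (x − 56.1)² + (y − 36.0)² = 87.22²; (x − 84.5)² + (y − 9.8)² = 121.97²; (x + 14.9)² + (y + 34.0)² = 88.88².
Subtracting pairs of circle equations eliminates x²+y² and gives linear equations (the radical axes):
56.8 x − 52.4 y = -4476.27
-142.0 x − 140.0 y = -3357.53
Solving the 2×2 system: x ≈ -29.3, y ≈ 53.7 km.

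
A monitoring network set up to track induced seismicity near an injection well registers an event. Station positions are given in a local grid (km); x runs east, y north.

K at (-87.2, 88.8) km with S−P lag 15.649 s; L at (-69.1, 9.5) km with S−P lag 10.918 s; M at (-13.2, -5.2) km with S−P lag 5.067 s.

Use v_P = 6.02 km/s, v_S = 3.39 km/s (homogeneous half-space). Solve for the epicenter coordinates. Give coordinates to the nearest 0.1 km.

14.6 km east, 22.6 km north

Distance from S−P lag: d = Δt · v_P v_S / (v_P − v_S) = Δt · (6.02·3.39)/(6.02−3.39) ≈ 7.7596·Δt.
So d_K = 121.43, d_L = 84.72, d_M = 39.32 km.
Circle about each station: (x + 87.2)² + (y − 88.8)² = 121.43²; (x + 69.1)² + (y − 9.5)² = 84.72²; (x + 13.2)² + (y + 5.2)² = 39.32².
Subtracting pairs of circle equations eliminates x²+y² and gives linear equations (the radical axes):
36.2 x − 158.6 y = -3056.45
148.0 x − 188.0 y = -2088.82
Solving the 2×2 system: x ≈ 14.6, y ≈ 22.6 km.
Check against K (with the unrounded x, y): √((x + 87.2)²+(y − 88.8)²) = 121.43 ≈ 121.43 km. ✓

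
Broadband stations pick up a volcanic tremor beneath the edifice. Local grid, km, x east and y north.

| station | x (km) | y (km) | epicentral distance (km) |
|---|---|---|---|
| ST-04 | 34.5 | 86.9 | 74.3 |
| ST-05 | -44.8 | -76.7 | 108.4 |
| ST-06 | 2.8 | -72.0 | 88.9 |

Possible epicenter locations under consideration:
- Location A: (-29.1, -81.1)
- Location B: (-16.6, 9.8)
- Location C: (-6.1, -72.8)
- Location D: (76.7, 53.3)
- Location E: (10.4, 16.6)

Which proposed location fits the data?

Location E

For each candidate, compare |candidate − station| to the reported distance:
Location A: residuals ST-04 105.3, ST-05 92.1, ST-06 55.7 → max 105.3 km
Location B: residuals ST-04 18.2, ST-05 17.4, ST-06 4.8 → max 18.2 km
Location C: residuals ST-04 90.5, ST-05 69.5, ST-06 80.0 → max 90.5 km
Location D: residuals ST-04 20.4, ST-05 69.5, ST-06 56.6 → max 69.5 km
Location E: residuals ST-04 0.0, ST-05 0.0, ST-06 0.0 → max 0.0 km
Only Location E has all residuals ≈ 0.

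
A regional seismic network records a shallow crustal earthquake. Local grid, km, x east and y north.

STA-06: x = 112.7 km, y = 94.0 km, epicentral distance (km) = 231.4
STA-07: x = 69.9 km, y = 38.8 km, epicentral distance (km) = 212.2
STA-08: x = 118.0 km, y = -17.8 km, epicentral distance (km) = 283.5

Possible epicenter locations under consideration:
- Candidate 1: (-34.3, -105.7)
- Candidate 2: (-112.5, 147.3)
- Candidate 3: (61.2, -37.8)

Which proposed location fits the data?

For each candidate, compare |candidate − station| to the reported distance:
Candidate 1: residuals STA-06 16.6, STA-07 34.0, STA-08 107.7 → max 107.7 km
Candidate 2: residuals STA-06 0.0, STA-07 0.0, STA-08 0.0 → max 0.0 km
Candidate 3: residuals STA-06 89.9, STA-07 135.1, STA-08 223.3 → max 223.3 km
Only Candidate 2 has all residuals ≈ 0.

Candidate 2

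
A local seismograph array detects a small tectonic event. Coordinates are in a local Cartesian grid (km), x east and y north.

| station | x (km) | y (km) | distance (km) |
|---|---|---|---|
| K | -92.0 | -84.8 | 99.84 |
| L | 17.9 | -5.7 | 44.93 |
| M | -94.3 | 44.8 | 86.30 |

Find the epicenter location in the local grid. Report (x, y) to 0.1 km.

Circle about each station: (x + 92.0)² + (y + 84.8)² = 99.84²; (x − 17.9)² + (y + 5.7)² = 44.93²; (x + 94.3)² + (y − 44.8)² = 86.30².
Subtracting pairs of circle equations eliminates x²+y² and gives linear equations (the radical axes):
219.8 x + 158.2 y = -7352.82
-4.6 x + 259.2 y = -2235.17
Solving the 2×2 system: x ≈ -26.9, y ≈ -9.1 km.
Check against K (with the unrounded x, y): √((x + 92.0)²+(y + 84.8)²) = 99.84 ≈ 99.84 km. ✓

-26.9 km east, -9.1 km north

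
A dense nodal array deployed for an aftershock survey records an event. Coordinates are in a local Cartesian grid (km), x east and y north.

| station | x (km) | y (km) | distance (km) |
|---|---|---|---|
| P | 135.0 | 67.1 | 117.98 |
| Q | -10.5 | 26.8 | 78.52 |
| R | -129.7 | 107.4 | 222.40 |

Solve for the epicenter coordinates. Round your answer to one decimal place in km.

53.7 km east, -18.4 km north

Circle about each station: (x − 135.0)² + (y − 67.1)² = 117.98²; (x + 10.5)² + (y − 26.8)² = 78.52²; (x + 129.7)² + (y − 107.4)² = 222.40².
Subtracting the P equation from the Q and R equations removes the quadratic terms:
-291.0 x − 80.6 y = -14145.03
-529.4 x + 80.6 y = -29913.04
Solving the 2×2 system: x ≈ 53.7, y ≈ -18.4 km.
Check against P (with the unrounded x, y): √((x − 135.0)²+(y − 67.1)²) = 117.98 ≈ 117.98 km. ✓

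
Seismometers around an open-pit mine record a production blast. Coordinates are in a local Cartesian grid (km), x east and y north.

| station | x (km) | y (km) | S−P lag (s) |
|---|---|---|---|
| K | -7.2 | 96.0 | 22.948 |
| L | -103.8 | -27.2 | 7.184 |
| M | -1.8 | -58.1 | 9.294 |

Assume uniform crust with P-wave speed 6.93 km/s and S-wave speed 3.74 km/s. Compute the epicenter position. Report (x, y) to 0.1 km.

Distance from S−P lag: d = Δt · v_P v_S / (v_P − v_S) = Δt · (6.93·3.74)/(6.93−3.74) ≈ 8.1248·Δt.
So d_K = 186.45, d_L = 58.37, d_M = 75.51 km.
Circle about each station: (x + 7.2)² + (y − 96.0)² = 186.45²; (x + 103.8)² + (y + 27.2)² = 58.37²; (x + 1.8)² + (y + 58.1)² = 75.51².
Subtracting pairs of circle equations eliminates x²+y² and gives linear equations (the radical axes):
-193.2 x − 246.4 y = 33602.99
10.8 x − 308.2 y = 23172.85
Solving the 2×2 system: x ≈ -74.7, y ≈ -77.8 km.

(-74.7, -77.8)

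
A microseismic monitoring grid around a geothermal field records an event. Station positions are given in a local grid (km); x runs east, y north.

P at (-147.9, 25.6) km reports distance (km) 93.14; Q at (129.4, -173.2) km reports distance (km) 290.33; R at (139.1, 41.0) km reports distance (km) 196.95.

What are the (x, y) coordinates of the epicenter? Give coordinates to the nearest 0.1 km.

-57.7 km east, 48.8 km north

Circle about each station: (x + 147.9)² + (y − 25.6)² = 93.14²; (x − 129.4)² + (y + 173.2)² = 290.33²; (x − 139.1)² + (y − 41.0)² = 196.95².
Subtracting the P equation from the Q and R equations removes the quadratic terms:
554.6 x − 397.6 y = -51403.62
574.0 x + 30.8 y = -31614.20
Solving the 2×2 system: x ≈ -57.7, y ≈ 48.8 km.
Check against P (with the unrounded x, y): √((x + 147.9)²+(y − 25.6)²) = 93.14 ≈ 93.14 km. ✓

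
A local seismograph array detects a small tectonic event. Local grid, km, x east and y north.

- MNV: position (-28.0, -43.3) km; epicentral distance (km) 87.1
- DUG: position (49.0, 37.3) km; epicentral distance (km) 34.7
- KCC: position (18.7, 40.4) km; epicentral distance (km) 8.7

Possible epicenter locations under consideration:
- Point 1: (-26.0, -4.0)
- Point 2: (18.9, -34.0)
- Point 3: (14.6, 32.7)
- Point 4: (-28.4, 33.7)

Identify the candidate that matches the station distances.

Point 3

For each candidate, compare |candidate − station| to the reported distance:
Point 1: residuals MNV 47.7, DUG 50.9, KCC 54.3 → max 54.3 km
Point 2: residuals MNV 39.3, DUG 42.7, KCC 65.7 → max 65.7 km
Point 3: residuals MNV 0.0, DUG 0.0, KCC 0.0 → max 0.0 km
Point 4: residuals MNV 10.1, DUG 42.8, KCC 38.9 → max 42.8 km
Only Point 3 has all residuals ≈ 0.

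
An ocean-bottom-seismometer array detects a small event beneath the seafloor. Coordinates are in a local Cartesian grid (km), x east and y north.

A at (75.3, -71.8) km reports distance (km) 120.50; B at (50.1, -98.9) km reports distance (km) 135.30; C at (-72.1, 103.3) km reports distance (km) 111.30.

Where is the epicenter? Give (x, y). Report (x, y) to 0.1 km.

Circle about each station: (x − 75.3)² + (y + 71.8)² = 120.50²; (x − 50.1)² + (y + 98.9)² = 135.30²; (x + 72.1)² + (y − 103.3)² = 111.30².
Subtracting the A equation from the B and C equations removes the quadratic terms:
-50.4 x − 54.2 y = -2319.95
-294.8 x + 350.2 y = 7176.53
Solving the 2×2 system: x ≈ 12.6, y ≈ 31.1 km.
Check against A (with the unrounded x, y): √((x − 75.3)²+(y + 71.8)²) = 120.50 ≈ 120.50 km. ✓

(12.6, 31.1)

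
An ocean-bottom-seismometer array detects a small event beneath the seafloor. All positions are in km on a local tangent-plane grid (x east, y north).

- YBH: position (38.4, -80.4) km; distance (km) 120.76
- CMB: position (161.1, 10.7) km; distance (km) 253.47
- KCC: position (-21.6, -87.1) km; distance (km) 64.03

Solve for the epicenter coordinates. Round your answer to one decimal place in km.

(-81.2, -63.7)

Circle about each station: (x − 38.4)² + (y + 80.4)² = 120.76²; (x − 161.1)² + (y − 10.7)² = 253.47²; (x + 21.6)² + (y + 87.1)² = 64.03².
Subtracting the YBH equation from the CMB and KCC equations removes the quadratic terms:
245.4 x + 182.2 y = -31535.08
-120.0 x − 13.4 y = 10597.39
Solving the 2×2 system: x ≈ -81.2, y ≈ -63.7 km.
Check against YBH (with the unrounded x, y): √((x − 38.4)²+(y + 80.4)²) = 120.75 ≈ 120.76 km. ✓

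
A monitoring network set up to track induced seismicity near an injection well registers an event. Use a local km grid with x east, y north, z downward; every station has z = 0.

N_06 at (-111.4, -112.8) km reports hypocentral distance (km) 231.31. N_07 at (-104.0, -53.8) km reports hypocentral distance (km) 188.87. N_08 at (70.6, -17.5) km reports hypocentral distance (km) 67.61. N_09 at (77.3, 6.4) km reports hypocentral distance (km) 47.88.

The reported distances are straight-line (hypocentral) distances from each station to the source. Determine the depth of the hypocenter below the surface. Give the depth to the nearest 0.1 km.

z ≈ 10.9 km

Each station gives a sphere (x−x_i)² + (y−y_i)² + z² = d_i² (stations at z=0).
Subtracting the N_06 sphere from N_07 and N_08: z² cancels, leaving linear equations in x and y:
14.8 x + 118.0 y = 6409.08
364.0 x + 190.6 y = 29090.01
Solving: x ≈ 55.096, y ≈ 47.404 km (keep extra digits for the depth step; rounded: 55.1, 47.4).
Then from the N_06 sphere: z² = 231.31² − (x + 111.4)² − (y + 112.8)² with x = 55.096, y = 47.404, so z ≈ 10.866 ≈ 10.9 km.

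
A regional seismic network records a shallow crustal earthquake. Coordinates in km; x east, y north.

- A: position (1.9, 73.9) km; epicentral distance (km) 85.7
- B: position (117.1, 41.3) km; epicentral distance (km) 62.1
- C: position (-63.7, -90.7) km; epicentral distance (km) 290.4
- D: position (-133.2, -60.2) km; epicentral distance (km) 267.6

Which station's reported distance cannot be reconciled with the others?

Solve using three stations at a time. Using A, B, D (subtract circle equations pairwise → linear system) gives (x, y) ≈ (85.1, 94.6).
Distances from that point to each station vs reported:
  A: calculated 85.7 vs reported 85.7 → residual 0.0 km
  B: calculated 62.2 vs reported 62.1 → residual 0.1 km
  C: calculated 237.6 vs reported 290.4 → residual 52.8 km
  D: calculated 267.6 vs reported 267.6 → residual 0.0 km
A, B, D are mutually consistent (residuals ≈ 0); C is off by 52.8 km.

C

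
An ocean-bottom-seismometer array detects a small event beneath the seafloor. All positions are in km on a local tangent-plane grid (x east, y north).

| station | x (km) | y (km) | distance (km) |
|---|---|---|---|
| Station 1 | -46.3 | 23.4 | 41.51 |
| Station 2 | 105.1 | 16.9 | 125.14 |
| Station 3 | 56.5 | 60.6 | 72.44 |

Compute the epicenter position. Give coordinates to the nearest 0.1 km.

x ≈ -15.3 km, y ≈ 51.0 km

Circle about each station: (x + 46.3)² + (y − 23.4)² = 41.51²; (x − 105.1)² + (y − 16.9)² = 125.14²; (x − 56.5)² + (y − 60.6)² = 72.44².
Subtracting the Station 1 equation from the Station 2 and Station 3 equations removes the quadratic terms:
302.8 x − 13.0 y = -5296.57
205.6 x + 74.4 y = 648.89
Solving the 2×2 system: x ≈ -15.3, y ≈ 51.0 km.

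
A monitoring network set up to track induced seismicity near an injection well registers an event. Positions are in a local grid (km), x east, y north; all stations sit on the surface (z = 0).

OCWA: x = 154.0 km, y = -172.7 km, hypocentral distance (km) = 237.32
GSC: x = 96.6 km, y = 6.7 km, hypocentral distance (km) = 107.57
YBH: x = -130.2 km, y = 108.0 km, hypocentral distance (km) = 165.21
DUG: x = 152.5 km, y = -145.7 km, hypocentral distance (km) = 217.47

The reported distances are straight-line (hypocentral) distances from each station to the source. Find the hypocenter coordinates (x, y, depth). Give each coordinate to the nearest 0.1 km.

(-8.2, -1.0, 23.0)

Each station gives a sphere (x−x_i)² + (y−y_i)² + z² = d_i² (stations at z=0).
Subtracting the OCWA sphere from GSC and YBH: z² cancels, leaving linear equations in x and y:
-114.8 x + 358.8 y = 584.64
-568.4 x + 561.4 y = 4101.19
Solving: x ≈ -8.196, y ≈ -0.993 km (keep extra digits for the depth step; rounded: -8.2, -1.0).
Then from the OCWA sphere: z² = 237.32² − (x − 154.0)² − (y + 172.7)² with x = -8.196, y = -0.993, so z ≈ 23.021 ≈ 23.0 km.
Check against DUG (with the unrounded solution): distance 217.47 ≈ 217.47 km. ✓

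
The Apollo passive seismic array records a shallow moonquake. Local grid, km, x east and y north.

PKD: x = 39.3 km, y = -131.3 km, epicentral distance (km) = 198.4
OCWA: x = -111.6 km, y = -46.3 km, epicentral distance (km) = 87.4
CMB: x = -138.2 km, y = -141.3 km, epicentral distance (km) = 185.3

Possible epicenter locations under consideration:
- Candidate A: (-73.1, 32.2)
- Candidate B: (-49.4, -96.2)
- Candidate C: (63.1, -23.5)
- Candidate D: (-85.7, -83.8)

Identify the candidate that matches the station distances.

Candidate A

For each candidate, compare |candidate − station| to the reported distance:
Candidate A: residuals PKD 0.0, OCWA 0.0, CMB 0.0 → max 0.0 km
Candidate B: residuals PKD 103.0, OCWA 7.7, CMB 85.7 → max 103.0 km
Candidate C: residuals PKD 88.0, OCWA 88.8, CMB 47.9 → max 88.8 km
Candidate D: residuals PKD 64.7, OCWA 41.8, CMB 107.4 → max 107.4 km
Only Candidate A has all residuals ≈ 0.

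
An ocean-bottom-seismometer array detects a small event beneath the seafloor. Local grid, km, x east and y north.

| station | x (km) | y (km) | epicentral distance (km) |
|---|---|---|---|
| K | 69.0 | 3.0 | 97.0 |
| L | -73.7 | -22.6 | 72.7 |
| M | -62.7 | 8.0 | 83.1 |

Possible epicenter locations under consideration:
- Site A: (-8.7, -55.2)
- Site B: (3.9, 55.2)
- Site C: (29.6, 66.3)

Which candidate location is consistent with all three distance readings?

Site A

For each candidate, compare |candidate − station| to the reported distance:
Site A: residuals K 0.1, L 0.0, M 0.0 → max 0.1 km
Site B: residuals K 13.6, L 37.2, M 1.5 → max 37.2 km
Site C: residuals K 22.4, L 63.6, M 26.1 → max 63.6 km
Only Site A has all residuals ≈ 0.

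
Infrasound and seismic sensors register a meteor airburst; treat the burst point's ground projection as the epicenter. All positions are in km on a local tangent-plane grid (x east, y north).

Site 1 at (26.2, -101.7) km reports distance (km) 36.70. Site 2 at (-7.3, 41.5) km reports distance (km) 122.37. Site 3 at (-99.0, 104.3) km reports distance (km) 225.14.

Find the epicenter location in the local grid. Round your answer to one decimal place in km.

Circle about each station: (x − 26.2)² + (y + 101.7)² = 36.70²; (x + 7.3)² + (y − 41.5)² = 122.37²; (x + 99.0)² + (y − 104.3)² = 225.14².
Subtracting pairs of circle equations eliminates x²+y² and gives linear equations (the radical axes):
-67.0 x + 286.4 y = -22881.32
-250.4 x + 412.0 y = -39690.97
Solving the 2×2 system: x ≈ 44.0, y ≈ -69.6 km.

x ≈ 44.0 km, y ≈ -69.6 km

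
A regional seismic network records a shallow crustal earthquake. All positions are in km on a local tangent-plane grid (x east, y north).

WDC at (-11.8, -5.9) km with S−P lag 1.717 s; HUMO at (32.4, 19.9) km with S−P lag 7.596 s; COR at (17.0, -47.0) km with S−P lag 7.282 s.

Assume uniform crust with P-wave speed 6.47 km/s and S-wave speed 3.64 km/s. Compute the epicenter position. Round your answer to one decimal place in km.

x ≈ -26.0 km, y ≈ -4.3 km

Distance from S−P lag: d = Δt · v_P v_S / (v_P − v_S) = Δt · (6.47·3.64)/(6.47−3.64) ≈ 8.3218·Δt.
So d_WDC = 14.29, d_HUMO = 63.21, d_COR = 60.60 km.
Circle about each station: (x + 11.8)² + (y + 5.9)² = 14.29²; (x − 32.4)² + (y − 19.9)² = 63.21²; (x − 17.0)² + (y + 47.0)² = 60.60².
Subtracting the WDC equation from the HUMO and COR equations removes the quadratic terms:
88.4 x + 51.6 y = -2519.58
57.6 x − 82.2 y = -1144.21
Solving the 2×2 system: x ≈ -26.0, y ≈ -4.3 km.
Check against WDC (with the unrounded x, y): √((x + 11.8)²+(y + 5.9)²) = 14.29 ≈ 14.29 km. ✓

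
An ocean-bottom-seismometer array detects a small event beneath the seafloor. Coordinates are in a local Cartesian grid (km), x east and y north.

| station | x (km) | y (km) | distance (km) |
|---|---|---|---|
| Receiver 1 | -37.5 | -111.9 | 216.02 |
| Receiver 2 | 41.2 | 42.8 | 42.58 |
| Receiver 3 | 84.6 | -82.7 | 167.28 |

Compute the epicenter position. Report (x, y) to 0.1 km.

Circle about each station: (x + 37.5)² + (y + 111.9)² = 216.02²; (x − 41.2)² + (y − 42.8)² = 42.58²; (x − 84.6)² + (y + 82.7)² = 167.28².
Subtracting the Receiver 1 equation from the Receiver 2 and Receiver 3 equations removes the quadratic terms:
157.4 x + 309.4 y = 34453.00
244.2 x + 58.4 y = 18750.63
Solving the 2×2 system: x ≈ 57.1, y ≈ 82.3 km.

57.1 km east, 82.3 km north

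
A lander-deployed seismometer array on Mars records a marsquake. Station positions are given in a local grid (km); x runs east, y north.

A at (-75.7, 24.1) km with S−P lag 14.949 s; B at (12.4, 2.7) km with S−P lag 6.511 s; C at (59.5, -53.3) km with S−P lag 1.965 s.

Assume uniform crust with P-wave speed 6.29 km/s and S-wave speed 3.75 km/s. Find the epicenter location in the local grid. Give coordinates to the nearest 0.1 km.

Distance from S−P lag: d = Δt · v_P v_S / (v_P − v_S) = Δt · (6.29·3.75)/(6.29−3.75) ≈ 9.2864·Δt.
So d_A = 138.82, d_B = 60.46, d_C = 18.25 km.
Circle about each station: (x + 75.7)² + (y − 24.1)² = 138.82²; (x − 12.4)² + (y − 2.7)² = 60.46²; (x − 59.5)² + (y + 53.3)² = 18.25².
Subtracting pairs of circle equations eliminates x²+y² and gives linear equations (the radical axes):
176.2 x − 42.8 y = 9465.33
270.4 x − 154.8 y = 19007.77
Solving the 2×2 system: x ≈ 41.5, y ≈ -50.3 km.

x ≈ 41.5 km, y ≈ -50.3 km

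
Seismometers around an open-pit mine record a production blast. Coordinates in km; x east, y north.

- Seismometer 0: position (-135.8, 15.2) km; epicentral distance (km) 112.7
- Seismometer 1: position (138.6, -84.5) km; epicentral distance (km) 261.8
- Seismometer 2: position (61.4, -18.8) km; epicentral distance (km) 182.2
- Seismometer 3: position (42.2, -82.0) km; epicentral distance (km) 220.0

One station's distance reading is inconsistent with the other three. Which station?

Solve using three stations at a time. Using Seismometer 0, Seismometer 2, Seismometer 3 (subtract circle equations pairwise → linear system) gives (x, y) ≈ (-70.4, 107.0).
Distances from that point to each station vs reported:
  Seismometer 0: calculated 112.7 vs reported 112.7 → residual 0.0 km
  Seismometer 1: calculated 283.5 vs reported 261.8 → residual 21.7 km
  Seismometer 2: calculated 182.2 vs reported 182.2 → residual 0.0 km
  Seismometer 3: calculated 220.0 vs reported 220.0 → residual 0.0 km
Seismometer 0, Seismometer 2, Seismometer 3 are mutually consistent (residuals ≈ 0); Seismometer 1 is off by 21.7 km.

Seismometer 1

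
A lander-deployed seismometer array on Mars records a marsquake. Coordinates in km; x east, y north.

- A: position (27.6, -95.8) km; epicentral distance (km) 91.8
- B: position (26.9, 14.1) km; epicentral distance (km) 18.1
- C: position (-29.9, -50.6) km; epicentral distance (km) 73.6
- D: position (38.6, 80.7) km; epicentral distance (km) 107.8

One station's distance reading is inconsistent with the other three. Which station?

D

Solve using three stations at a time. Using A, B, C (subtract circle equations pairwise → linear system) gives (x, y) ≈ (27.1, -4.0).
Distances from that point to each station vs reported:
  A: calculated 91.8 vs reported 91.8 → residual 0.0 km
  B: calculated 18.1 vs reported 18.1 → residual 0.0 km
  C: calculated 73.6 vs reported 73.6 → residual 0.0 km
  D: calculated 85.5 vs reported 107.8 → residual 22.3 km
A, B, C are mutually consistent (residuals ≈ 0); D is off by 22.3 km.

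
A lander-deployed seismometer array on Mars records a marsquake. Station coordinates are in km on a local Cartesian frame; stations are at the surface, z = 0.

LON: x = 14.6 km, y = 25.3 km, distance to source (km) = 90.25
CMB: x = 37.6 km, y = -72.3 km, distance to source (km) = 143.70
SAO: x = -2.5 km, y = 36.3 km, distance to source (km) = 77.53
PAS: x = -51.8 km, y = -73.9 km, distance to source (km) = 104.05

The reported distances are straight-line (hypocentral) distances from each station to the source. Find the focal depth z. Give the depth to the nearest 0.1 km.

44.5 km

Each station gives a sphere (x−x_i)² + (y−y_i)² + z² = d_i² (stations at z=0).
Subtracting the LON sphere from CMB and SAO: z² cancels, leaving linear equations in x and y:
46.0 x − 195.2 y = -6716.83
-34.2 x + 22.0 y = 2604.85
Solving: x ≈ -63.684, y ≈ 19.402 km (keep extra digits for the depth step; rounded: -63.7, 19.4).
Then from the LON sphere: z² = 90.25² − (x − 14.6)² − (y − 25.3)² with x = -63.684, y = 19.402, so z ≈ 44.518 ≈ 44.5 km.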